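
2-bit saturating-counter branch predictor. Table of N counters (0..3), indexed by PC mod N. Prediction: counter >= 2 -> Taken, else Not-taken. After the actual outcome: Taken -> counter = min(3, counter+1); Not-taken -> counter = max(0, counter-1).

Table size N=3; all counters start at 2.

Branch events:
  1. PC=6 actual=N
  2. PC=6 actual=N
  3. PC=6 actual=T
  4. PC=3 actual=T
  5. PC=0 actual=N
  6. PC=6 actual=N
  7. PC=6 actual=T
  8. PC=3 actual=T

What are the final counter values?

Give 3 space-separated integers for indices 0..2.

Ev 1: PC=6 idx=0 pred=T actual=N -> ctr[0]=1
Ev 2: PC=6 idx=0 pred=N actual=N -> ctr[0]=0
Ev 3: PC=6 idx=0 pred=N actual=T -> ctr[0]=1
Ev 4: PC=3 idx=0 pred=N actual=T -> ctr[0]=2
Ev 5: PC=0 idx=0 pred=T actual=N -> ctr[0]=1
Ev 6: PC=6 idx=0 pred=N actual=N -> ctr[0]=0
Ev 7: PC=6 idx=0 pred=N actual=T -> ctr[0]=1
Ev 8: PC=3 idx=0 pred=N actual=T -> ctr[0]=2

Answer: 2 2 2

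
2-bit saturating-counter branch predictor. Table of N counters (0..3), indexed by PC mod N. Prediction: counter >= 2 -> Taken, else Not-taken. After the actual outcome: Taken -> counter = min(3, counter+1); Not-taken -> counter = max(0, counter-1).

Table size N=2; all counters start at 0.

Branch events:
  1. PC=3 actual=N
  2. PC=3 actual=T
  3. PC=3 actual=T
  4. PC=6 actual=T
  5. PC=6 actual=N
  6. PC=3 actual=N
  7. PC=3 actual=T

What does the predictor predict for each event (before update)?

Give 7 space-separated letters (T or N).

Answer: N N N N N T N

Derivation:
Ev 1: PC=3 idx=1 pred=N actual=N -> ctr[1]=0
Ev 2: PC=3 idx=1 pred=N actual=T -> ctr[1]=1
Ev 3: PC=3 idx=1 pred=N actual=T -> ctr[1]=2
Ev 4: PC=6 idx=0 pred=N actual=T -> ctr[0]=1
Ev 5: PC=6 idx=0 pred=N actual=N -> ctr[0]=0
Ev 6: PC=3 idx=1 pred=T actual=N -> ctr[1]=1
Ev 7: PC=3 idx=1 pred=N actual=T -> ctr[1]=2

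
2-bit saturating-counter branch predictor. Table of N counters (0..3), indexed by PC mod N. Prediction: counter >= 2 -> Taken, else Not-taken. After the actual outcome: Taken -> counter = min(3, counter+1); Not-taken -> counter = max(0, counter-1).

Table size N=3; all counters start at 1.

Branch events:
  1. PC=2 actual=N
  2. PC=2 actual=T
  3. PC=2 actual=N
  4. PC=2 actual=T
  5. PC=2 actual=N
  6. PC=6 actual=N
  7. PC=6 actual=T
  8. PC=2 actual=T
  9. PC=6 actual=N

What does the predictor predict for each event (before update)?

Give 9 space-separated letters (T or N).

Answer: N N N N N N N N N

Derivation:
Ev 1: PC=2 idx=2 pred=N actual=N -> ctr[2]=0
Ev 2: PC=2 idx=2 pred=N actual=T -> ctr[2]=1
Ev 3: PC=2 idx=2 pred=N actual=N -> ctr[2]=0
Ev 4: PC=2 idx=2 pred=N actual=T -> ctr[2]=1
Ev 5: PC=2 idx=2 pred=N actual=N -> ctr[2]=0
Ev 6: PC=6 idx=0 pred=N actual=N -> ctr[0]=0
Ev 7: PC=6 idx=0 pred=N actual=T -> ctr[0]=1
Ev 8: PC=2 idx=2 pred=N actual=T -> ctr[2]=1
Ev 9: PC=6 idx=0 pred=N actual=N -> ctr[0]=0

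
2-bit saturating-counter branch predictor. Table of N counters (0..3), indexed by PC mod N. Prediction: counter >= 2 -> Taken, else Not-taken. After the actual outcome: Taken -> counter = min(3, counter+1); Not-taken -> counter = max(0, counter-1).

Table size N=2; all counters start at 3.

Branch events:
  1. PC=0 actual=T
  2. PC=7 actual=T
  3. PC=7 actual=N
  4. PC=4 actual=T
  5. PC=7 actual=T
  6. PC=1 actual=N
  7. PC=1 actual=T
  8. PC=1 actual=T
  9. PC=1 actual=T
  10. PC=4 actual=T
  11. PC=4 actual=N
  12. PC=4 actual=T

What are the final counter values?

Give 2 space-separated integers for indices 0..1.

Ev 1: PC=0 idx=0 pred=T actual=T -> ctr[0]=3
Ev 2: PC=7 idx=1 pred=T actual=T -> ctr[1]=3
Ev 3: PC=7 idx=1 pred=T actual=N -> ctr[1]=2
Ev 4: PC=4 idx=0 pred=T actual=T -> ctr[0]=3
Ev 5: PC=7 idx=1 pred=T actual=T -> ctr[1]=3
Ev 6: PC=1 idx=1 pred=T actual=N -> ctr[1]=2
Ev 7: PC=1 idx=1 pred=T actual=T -> ctr[1]=3
Ev 8: PC=1 idx=1 pred=T actual=T -> ctr[1]=3
Ev 9: PC=1 idx=1 pred=T actual=T -> ctr[1]=3
Ev 10: PC=4 idx=0 pred=T actual=T -> ctr[0]=3
Ev 11: PC=4 idx=0 pred=T actual=N -> ctr[0]=2
Ev 12: PC=4 idx=0 pred=T actual=T -> ctr[0]=3

Answer: 3 3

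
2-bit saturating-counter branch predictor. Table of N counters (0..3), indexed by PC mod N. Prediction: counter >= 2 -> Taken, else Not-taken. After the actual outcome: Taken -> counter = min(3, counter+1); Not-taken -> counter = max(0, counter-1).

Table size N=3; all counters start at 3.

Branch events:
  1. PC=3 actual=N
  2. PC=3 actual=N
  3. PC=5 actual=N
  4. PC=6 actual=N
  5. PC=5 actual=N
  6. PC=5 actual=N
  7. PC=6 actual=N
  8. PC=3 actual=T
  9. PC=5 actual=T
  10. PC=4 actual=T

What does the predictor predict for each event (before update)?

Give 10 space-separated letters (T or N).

Ev 1: PC=3 idx=0 pred=T actual=N -> ctr[0]=2
Ev 2: PC=3 idx=0 pred=T actual=N -> ctr[0]=1
Ev 3: PC=5 idx=2 pred=T actual=N -> ctr[2]=2
Ev 4: PC=6 idx=0 pred=N actual=N -> ctr[0]=0
Ev 5: PC=5 idx=2 pred=T actual=N -> ctr[2]=1
Ev 6: PC=5 idx=2 pred=N actual=N -> ctr[2]=0
Ev 7: PC=6 idx=0 pred=N actual=N -> ctr[0]=0
Ev 8: PC=3 idx=0 pred=N actual=T -> ctr[0]=1
Ev 9: PC=5 idx=2 pred=N actual=T -> ctr[2]=1
Ev 10: PC=4 idx=1 pred=T actual=T -> ctr[1]=3

Answer: T T T N T N N N N T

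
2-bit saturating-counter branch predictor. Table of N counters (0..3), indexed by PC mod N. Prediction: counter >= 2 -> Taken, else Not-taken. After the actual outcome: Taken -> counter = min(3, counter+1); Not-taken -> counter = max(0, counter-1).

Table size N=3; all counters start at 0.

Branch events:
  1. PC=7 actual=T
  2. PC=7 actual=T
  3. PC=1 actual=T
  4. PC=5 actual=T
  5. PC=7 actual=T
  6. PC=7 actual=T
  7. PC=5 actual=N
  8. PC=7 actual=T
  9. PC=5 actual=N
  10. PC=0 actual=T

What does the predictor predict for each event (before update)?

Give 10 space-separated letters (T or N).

Answer: N N T N T T N T N N

Derivation:
Ev 1: PC=7 idx=1 pred=N actual=T -> ctr[1]=1
Ev 2: PC=7 idx=1 pred=N actual=T -> ctr[1]=2
Ev 3: PC=1 idx=1 pred=T actual=T -> ctr[1]=3
Ev 4: PC=5 idx=2 pred=N actual=T -> ctr[2]=1
Ev 5: PC=7 idx=1 pred=T actual=T -> ctr[1]=3
Ev 6: PC=7 idx=1 pred=T actual=T -> ctr[1]=3
Ev 7: PC=5 idx=2 pred=N actual=N -> ctr[2]=0
Ev 8: PC=7 idx=1 pred=T actual=T -> ctr[1]=3
Ev 9: PC=5 idx=2 pred=N actual=N -> ctr[2]=0
Ev 10: PC=0 idx=0 pred=N actual=T -> ctr[0]=1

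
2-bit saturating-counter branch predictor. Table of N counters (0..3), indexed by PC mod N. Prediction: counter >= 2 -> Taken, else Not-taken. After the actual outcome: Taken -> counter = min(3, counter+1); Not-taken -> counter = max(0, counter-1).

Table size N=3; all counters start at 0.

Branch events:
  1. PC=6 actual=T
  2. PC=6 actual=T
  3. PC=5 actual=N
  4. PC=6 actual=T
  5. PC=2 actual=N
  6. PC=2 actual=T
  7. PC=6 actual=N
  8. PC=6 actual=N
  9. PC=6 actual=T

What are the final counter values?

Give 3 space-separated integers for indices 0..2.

Ev 1: PC=6 idx=0 pred=N actual=T -> ctr[0]=1
Ev 2: PC=6 idx=0 pred=N actual=T -> ctr[0]=2
Ev 3: PC=5 idx=2 pred=N actual=N -> ctr[2]=0
Ev 4: PC=6 idx=0 pred=T actual=T -> ctr[0]=3
Ev 5: PC=2 idx=2 pred=N actual=N -> ctr[2]=0
Ev 6: PC=2 idx=2 pred=N actual=T -> ctr[2]=1
Ev 7: PC=6 idx=0 pred=T actual=N -> ctr[0]=2
Ev 8: PC=6 idx=0 pred=T actual=N -> ctr[0]=1
Ev 9: PC=6 idx=0 pred=N actual=T -> ctr[0]=2

Answer: 2 0 1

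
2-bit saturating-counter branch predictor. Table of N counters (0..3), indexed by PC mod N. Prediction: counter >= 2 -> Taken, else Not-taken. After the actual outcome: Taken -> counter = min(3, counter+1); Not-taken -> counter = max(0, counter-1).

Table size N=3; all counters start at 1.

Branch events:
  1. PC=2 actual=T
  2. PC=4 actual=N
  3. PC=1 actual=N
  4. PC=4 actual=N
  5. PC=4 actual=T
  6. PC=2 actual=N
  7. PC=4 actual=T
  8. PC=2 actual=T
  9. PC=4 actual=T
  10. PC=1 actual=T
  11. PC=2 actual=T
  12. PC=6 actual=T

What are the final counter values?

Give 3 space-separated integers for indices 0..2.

Ev 1: PC=2 idx=2 pred=N actual=T -> ctr[2]=2
Ev 2: PC=4 idx=1 pred=N actual=N -> ctr[1]=0
Ev 3: PC=1 idx=1 pred=N actual=N -> ctr[1]=0
Ev 4: PC=4 idx=1 pred=N actual=N -> ctr[1]=0
Ev 5: PC=4 idx=1 pred=N actual=T -> ctr[1]=1
Ev 6: PC=2 idx=2 pred=T actual=N -> ctr[2]=1
Ev 7: PC=4 idx=1 pred=N actual=T -> ctr[1]=2
Ev 8: PC=2 idx=2 pred=N actual=T -> ctr[2]=2
Ev 9: PC=4 idx=1 pred=T actual=T -> ctr[1]=3
Ev 10: PC=1 idx=1 pred=T actual=T -> ctr[1]=3
Ev 11: PC=2 idx=2 pred=T actual=T -> ctr[2]=3
Ev 12: PC=6 idx=0 pred=N actual=T -> ctr[0]=2

Answer: 2 3 3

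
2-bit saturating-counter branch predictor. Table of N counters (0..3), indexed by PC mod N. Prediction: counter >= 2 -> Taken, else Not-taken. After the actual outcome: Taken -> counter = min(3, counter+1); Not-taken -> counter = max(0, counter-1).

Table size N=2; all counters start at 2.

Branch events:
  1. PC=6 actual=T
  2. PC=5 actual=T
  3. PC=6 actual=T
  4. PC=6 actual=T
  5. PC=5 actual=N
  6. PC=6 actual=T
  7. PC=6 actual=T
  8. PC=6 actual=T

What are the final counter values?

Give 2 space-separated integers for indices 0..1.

Ev 1: PC=6 idx=0 pred=T actual=T -> ctr[0]=3
Ev 2: PC=5 idx=1 pred=T actual=T -> ctr[1]=3
Ev 3: PC=6 idx=0 pred=T actual=T -> ctr[0]=3
Ev 4: PC=6 idx=0 pred=T actual=T -> ctr[0]=3
Ev 5: PC=5 idx=1 pred=T actual=N -> ctr[1]=2
Ev 6: PC=6 idx=0 pred=T actual=T -> ctr[0]=3
Ev 7: PC=6 idx=0 pred=T actual=T -> ctr[0]=3
Ev 8: PC=6 idx=0 pred=T actual=T -> ctr[0]=3

Answer: 3 2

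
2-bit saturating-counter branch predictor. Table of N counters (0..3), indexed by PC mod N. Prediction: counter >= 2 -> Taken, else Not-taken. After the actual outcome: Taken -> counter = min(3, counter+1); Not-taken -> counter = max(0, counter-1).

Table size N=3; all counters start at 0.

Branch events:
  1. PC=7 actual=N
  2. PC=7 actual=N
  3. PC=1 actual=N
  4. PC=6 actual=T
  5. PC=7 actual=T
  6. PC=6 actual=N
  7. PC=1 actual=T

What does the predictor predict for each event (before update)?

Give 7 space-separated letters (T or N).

Answer: N N N N N N N

Derivation:
Ev 1: PC=7 idx=1 pred=N actual=N -> ctr[1]=0
Ev 2: PC=7 idx=1 pred=N actual=N -> ctr[1]=0
Ev 3: PC=1 idx=1 pred=N actual=N -> ctr[1]=0
Ev 4: PC=6 idx=0 pred=N actual=T -> ctr[0]=1
Ev 5: PC=7 idx=1 pred=N actual=T -> ctr[1]=1
Ev 6: PC=6 idx=0 pred=N actual=N -> ctr[0]=0
Ev 7: PC=1 idx=1 pred=N actual=T -> ctr[1]=2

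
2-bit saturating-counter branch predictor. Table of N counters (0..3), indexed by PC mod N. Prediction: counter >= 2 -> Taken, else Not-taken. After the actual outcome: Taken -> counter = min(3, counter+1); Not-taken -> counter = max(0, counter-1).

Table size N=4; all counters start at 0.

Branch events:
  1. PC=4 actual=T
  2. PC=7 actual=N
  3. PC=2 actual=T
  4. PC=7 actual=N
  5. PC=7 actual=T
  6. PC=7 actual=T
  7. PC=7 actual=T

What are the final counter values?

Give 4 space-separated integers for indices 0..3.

Answer: 1 0 1 3

Derivation:
Ev 1: PC=4 idx=0 pred=N actual=T -> ctr[0]=1
Ev 2: PC=7 idx=3 pred=N actual=N -> ctr[3]=0
Ev 3: PC=2 idx=2 pred=N actual=T -> ctr[2]=1
Ev 4: PC=7 idx=3 pred=N actual=N -> ctr[3]=0
Ev 5: PC=7 idx=3 pred=N actual=T -> ctr[3]=1
Ev 6: PC=7 idx=3 pred=N actual=T -> ctr[3]=2
Ev 7: PC=7 idx=3 pred=T actual=T -> ctr[3]=3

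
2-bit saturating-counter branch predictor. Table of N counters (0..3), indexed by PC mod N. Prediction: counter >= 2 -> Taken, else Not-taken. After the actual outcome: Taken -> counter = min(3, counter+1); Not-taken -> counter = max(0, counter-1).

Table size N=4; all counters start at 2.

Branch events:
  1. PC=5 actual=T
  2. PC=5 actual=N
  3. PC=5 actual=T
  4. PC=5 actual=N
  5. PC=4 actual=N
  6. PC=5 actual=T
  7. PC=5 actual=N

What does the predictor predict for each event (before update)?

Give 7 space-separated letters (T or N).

Answer: T T T T T T T

Derivation:
Ev 1: PC=5 idx=1 pred=T actual=T -> ctr[1]=3
Ev 2: PC=5 idx=1 pred=T actual=N -> ctr[1]=2
Ev 3: PC=5 idx=1 pred=T actual=T -> ctr[1]=3
Ev 4: PC=5 idx=1 pred=T actual=N -> ctr[1]=2
Ev 5: PC=4 idx=0 pred=T actual=N -> ctr[0]=1
Ev 6: PC=5 idx=1 pred=T actual=T -> ctr[1]=3
Ev 7: PC=5 idx=1 pred=T actual=N -> ctr[1]=2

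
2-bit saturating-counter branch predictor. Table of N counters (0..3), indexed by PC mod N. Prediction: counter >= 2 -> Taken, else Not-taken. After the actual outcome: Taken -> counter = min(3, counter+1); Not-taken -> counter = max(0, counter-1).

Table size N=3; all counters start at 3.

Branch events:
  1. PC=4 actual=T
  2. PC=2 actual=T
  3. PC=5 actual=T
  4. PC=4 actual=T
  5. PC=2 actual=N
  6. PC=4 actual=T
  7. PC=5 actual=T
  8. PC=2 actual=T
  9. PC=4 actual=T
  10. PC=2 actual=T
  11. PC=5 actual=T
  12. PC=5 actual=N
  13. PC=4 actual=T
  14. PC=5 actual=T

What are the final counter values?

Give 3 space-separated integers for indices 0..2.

Ev 1: PC=4 idx=1 pred=T actual=T -> ctr[1]=3
Ev 2: PC=2 idx=2 pred=T actual=T -> ctr[2]=3
Ev 3: PC=5 idx=2 pred=T actual=T -> ctr[2]=3
Ev 4: PC=4 idx=1 pred=T actual=T -> ctr[1]=3
Ev 5: PC=2 idx=2 pred=T actual=N -> ctr[2]=2
Ev 6: PC=4 idx=1 pred=T actual=T -> ctr[1]=3
Ev 7: PC=5 idx=2 pred=T actual=T -> ctr[2]=3
Ev 8: PC=2 idx=2 pred=T actual=T -> ctr[2]=3
Ev 9: PC=4 idx=1 pred=T actual=T -> ctr[1]=3
Ev 10: PC=2 idx=2 pred=T actual=T -> ctr[2]=3
Ev 11: PC=5 idx=2 pred=T actual=T -> ctr[2]=3
Ev 12: PC=5 idx=2 pred=T actual=N -> ctr[2]=2
Ev 13: PC=4 idx=1 pred=T actual=T -> ctr[1]=3
Ev 14: PC=5 idx=2 pred=T actual=T -> ctr[2]=3

Answer: 3 3 3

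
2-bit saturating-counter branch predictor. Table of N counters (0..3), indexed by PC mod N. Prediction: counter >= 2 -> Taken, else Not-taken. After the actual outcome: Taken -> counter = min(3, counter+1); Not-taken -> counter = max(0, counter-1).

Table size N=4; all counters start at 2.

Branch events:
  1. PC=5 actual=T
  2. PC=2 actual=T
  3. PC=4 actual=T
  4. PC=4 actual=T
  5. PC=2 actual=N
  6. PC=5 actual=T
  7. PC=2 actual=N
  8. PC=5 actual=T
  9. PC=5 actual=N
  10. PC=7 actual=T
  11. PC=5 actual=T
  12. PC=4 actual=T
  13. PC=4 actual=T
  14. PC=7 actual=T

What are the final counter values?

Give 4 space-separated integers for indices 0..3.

Ev 1: PC=5 idx=1 pred=T actual=T -> ctr[1]=3
Ev 2: PC=2 idx=2 pred=T actual=T -> ctr[2]=3
Ev 3: PC=4 idx=0 pred=T actual=T -> ctr[0]=3
Ev 4: PC=4 idx=0 pred=T actual=T -> ctr[0]=3
Ev 5: PC=2 idx=2 pred=T actual=N -> ctr[2]=2
Ev 6: PC=5 idx=1 pred=T actual=T -> ctr[1]=3
Ev 7: PC=2 idx=2 pred=T actual=N -> ctr[2]=1
Ev 8: PC=5 idx=1 pred=T actual=T -> ctr[1]=3
Ev 9: PC=5 idx=1 pred=T actual=N -> ctr[1]=2
Ev 10: PC=7 idx=3 pred=T actual=T -> ctr[3]=3
Ev 11: PC=5 idx=1 pred=T actual=T -> ctr[1]=3
Ev 12: PC=4 idx=0 pred=T actual=T -> ctr[0]=3
Ev 13: PC=4 idx=0 pred=T actual=T -> ctr[0]=3
Ev 14: PC=7 idx=3 pred=T actual=T -> ctr[3]=3

Answer: 3 3 1 3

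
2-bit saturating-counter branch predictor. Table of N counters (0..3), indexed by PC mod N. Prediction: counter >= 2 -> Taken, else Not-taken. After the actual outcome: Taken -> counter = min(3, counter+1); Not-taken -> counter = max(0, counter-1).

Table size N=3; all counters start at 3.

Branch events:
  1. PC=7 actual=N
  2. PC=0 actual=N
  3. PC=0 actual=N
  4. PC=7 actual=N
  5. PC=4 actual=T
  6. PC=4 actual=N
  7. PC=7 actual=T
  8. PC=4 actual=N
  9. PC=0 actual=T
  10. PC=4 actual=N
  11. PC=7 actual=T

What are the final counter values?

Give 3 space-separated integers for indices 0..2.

Ev 1: PC=7 idx=1 pred=T actual=N -> ctr[1]=2
Ev 2: PC=0 idx=0 pred=T actual=N -> ctr[0]=2
Ev 3: PC=0 idx=0 pred=T actual=N -> ctr[0]=1
Ev 4: PC=7 idx=1 pred=T actual=N -> ctr[1]=1
Ev 5: PC=4 idx=1 pred=N actual=T -> ctr[1]=2
Ev 6: PC=4 idx=1 pred=T actual=N -> ctr[1]=1
Ev 7: PC=7 idx=1 pred=N actual=T -> ctr[1]=2
Ev 8: PC=4 idx=1 pred=T actual=N -> ctr[1]=1
Ev 9: PC=0 idx=0 pred=N actual=T -> ctr[0]=2
Ev 10: PC=4 idx=1 pred=N actual=N -> ctr[1]=0
Ev 11: PC=7 idx=1 pred=N actual=T -> ctr[1]=1

Answer: 2 1 3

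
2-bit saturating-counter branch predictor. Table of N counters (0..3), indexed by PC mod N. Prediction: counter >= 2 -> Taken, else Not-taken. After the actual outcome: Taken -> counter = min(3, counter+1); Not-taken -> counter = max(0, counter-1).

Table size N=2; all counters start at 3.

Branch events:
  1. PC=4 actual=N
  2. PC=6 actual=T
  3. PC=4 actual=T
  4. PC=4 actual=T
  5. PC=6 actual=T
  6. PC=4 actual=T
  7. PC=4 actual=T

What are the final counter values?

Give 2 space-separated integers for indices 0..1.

Ev 1: PC=4 idx=0 pred=T actual=N -> ctr[0]=2
Ev 2: PC=6 idx=0 pred=T actual=T -> ctr[0]=3
Ev 3: PC=4 idx=0 pred=T actual=T -> ctr[0]=3
Ev 4: PC=4 idx=0 pred=T actual=T -> ctr[0]=3
Ev 5: PC=6 idx=0 pred=T actual=T -> ctr[0]=3
Ev 6: PC=4 idx=0 pred=T actual=T -> ctr[0]=3
Ev 7: PC=4 idx=0 pred=T actual=T -> ctr[0]=3

Answer: 3 3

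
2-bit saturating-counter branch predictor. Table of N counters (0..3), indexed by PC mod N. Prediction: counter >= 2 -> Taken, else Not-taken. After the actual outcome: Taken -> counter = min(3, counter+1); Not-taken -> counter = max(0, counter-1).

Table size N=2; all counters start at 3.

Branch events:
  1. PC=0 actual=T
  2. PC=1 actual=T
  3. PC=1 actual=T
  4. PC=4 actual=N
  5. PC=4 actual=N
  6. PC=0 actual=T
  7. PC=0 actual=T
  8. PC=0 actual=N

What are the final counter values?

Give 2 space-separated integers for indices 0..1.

Answer: 2 3

Derivation:
Ev 1: PC=0 idx=0 pred=T actual=T -> ctr[0]=3
Ev 2: PC=1 idx=1 pred=T actual=T -> ctr[1]=3
Ev 3: PC=1 idx=1 pred=T actual=T -> ctr[1]=3
Ev 4: PC=4 idx=0 pred=T actual=N -> ctr[0]=2
Ev 5: PC=4 idx=0 pred=T actual=N -> ctr[0]=1
Ev 6: PC=0 idx=0 pred=N actual=T -> ctr[0]=2
Ev 7: PC=0 idx=0 pred=T actual=T -> ctr[0]=3
Ev 8: PC=0 idx=0 pred=T actual=N -> ctr[0]=2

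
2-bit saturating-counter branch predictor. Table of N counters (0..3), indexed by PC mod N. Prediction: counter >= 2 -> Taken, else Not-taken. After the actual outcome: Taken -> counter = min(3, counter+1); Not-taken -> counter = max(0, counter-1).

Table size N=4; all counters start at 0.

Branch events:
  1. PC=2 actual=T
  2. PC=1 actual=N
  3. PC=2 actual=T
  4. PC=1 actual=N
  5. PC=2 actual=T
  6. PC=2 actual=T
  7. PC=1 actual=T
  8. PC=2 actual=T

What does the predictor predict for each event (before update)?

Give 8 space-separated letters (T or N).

Answer: N N N N T T N T

Derivation:
Ev 1: PC=2 idx=2 pred=N actual=T -> ctr[2]=1
Ev 2: PC=1 idx=1 pred=N actual=N -> ctr[1]=0
Ev 3: PC=2 idx=2 pred=N actual=T -> ctr[2]=2
Ev 4: PC=1 idx=1 pred=N actual=N -> ctr[1]=0
Ev 5: PC=2 idx=2 pred=T actual=T -> ctr[2]=3
Ev 6: PC=2 idx=2 pred=T actual=T -> ctr[2]=3
Ev 7: PC=1 idx=1 pred=N actual=T -> ctr[1]=1
Ev 8: PC=2 idx=2 pred=T actual=T -> ctr[2]=3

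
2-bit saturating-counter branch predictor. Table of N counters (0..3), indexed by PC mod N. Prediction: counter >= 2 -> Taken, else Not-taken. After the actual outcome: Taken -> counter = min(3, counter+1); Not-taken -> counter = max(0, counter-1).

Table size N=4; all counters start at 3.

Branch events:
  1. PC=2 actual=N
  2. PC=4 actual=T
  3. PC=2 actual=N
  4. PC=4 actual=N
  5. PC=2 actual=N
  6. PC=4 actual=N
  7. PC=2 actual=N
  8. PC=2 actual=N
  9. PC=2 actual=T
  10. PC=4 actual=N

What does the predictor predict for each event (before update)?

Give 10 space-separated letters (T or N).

Answer: T T T T N T N N N N

Derivation:
Ev 1: PC=2 idx=2 pred=T actual=N -> ctr[2]=2
Ev 2: PC=4 idx=0 pred=T actual=T -> ctr[0]=3
Ev 3: PC=2 idx=2 pred=T actual=N -> ctr[2]=1
Ev 4: PC=4 idx=0 pred=T actual=N -> ctr[0]=2
Ev 5: PC=2 idx=2 pred=N actual=N -> ctr[2]=0
Ev 6: PC=4 idx=0 pred=T actual=N -> ctr[0]=1
Ev 7: PC=2 idx=2 pred=N actual=N -> ctr[2]=0
Ev 8: PC=2 idx=2 pred=N actual=N -> ctr[2]=0
Ev 9: PC=2 idx=2 pred=N actual=T -> ctr[2]=1
Ev 10: PC=4 idx=0 pred=N actual=N -> ctr[0]=0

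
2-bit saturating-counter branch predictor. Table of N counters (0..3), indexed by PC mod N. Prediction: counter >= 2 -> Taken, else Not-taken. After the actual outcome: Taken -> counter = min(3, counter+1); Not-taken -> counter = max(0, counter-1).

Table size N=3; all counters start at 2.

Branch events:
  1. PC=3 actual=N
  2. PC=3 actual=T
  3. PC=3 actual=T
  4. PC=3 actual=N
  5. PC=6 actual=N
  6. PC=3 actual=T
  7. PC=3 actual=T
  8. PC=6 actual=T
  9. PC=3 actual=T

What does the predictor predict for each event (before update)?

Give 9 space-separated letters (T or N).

Answer: T N T T T N T T T

Derivation:
Ev 1: PC=3 idx=0 pred=T actual=N -> ctr[0]=1
Ev 2: PC=3 idx=0 pred=N actual=T -> ctr[0]=2
Ev 3: PC=3 idx=0 pred=T actual=T -> ctr[0]=3
Ev 4: PC=3 idx=0 pred=T actual=N -> ctr[0]=2
Ev 5: PC=6 idx=0 pred=T actual=N -> ctr[0]=1
Ev 6: PC=3 idx=0 pred=N actual=T -> ctr[0]=2
Ev 7: PC=3 idx=0 pred=T actual=T -> ctr[0]=3
Ev 8: PC=6 idx=0 pred=T actual=T -> ctr[0]=3
Ev 9: PC=3 idx=0 pred=T actual=T -> ctr[0]=3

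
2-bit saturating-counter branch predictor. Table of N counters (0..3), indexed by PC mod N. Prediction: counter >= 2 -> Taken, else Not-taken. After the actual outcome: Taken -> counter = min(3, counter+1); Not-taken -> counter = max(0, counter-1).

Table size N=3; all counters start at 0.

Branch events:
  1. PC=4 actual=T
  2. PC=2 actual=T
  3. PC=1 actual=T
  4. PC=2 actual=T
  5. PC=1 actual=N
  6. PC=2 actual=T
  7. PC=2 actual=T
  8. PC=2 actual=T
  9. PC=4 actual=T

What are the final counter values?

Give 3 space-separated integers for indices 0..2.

Ev 1: PC=4 idx=1 pred=N actual=T -> ctr[1]=1
Ev 2: PC=2 idx=2 pred=N actual=T -> ctr[2]=1
Ev 3: PC=1 idx=1 pred=N actual=T -> ctr[1]=2
Ev 4: PC=2 idx=2 pred=N actual=T -> ctr[2]=2
Ev 5: PC=1 idx=1 pred=T actual=N -> ctr[1]=1
Ev 6: PC=2 idx=2 pred=T actual=T -> ctr[2]=3
Ev 7: PC=2 idx=2 pred=T actual=T -> ctr[2]=3
Ev 8: PC=2 idx=2 pred=T actual=T -> ctr[2]=3
Ev 9: PC=4 idx=1 pred=N actual=T -> ctr[1]=2

Answer: 0 2 3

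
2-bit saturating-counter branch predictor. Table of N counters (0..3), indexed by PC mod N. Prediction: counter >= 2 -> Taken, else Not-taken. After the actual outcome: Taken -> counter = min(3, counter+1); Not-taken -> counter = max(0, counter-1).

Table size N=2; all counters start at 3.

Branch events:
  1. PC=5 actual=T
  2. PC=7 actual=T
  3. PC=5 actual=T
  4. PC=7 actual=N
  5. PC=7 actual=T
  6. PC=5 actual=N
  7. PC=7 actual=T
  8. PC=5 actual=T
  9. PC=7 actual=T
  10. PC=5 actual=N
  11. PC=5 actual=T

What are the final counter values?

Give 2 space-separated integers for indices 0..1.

Answer: 3 3

Derivation:
Ev 1: PC=5 idx=1 pred=T actual=T -> ctr[1]=3
Ev 2: PC=7 idx=1 pred=T actual=T -> ctr[1]=3
Ev 3: PC=5 idx=1 pred=T actual=T -> ctr[1]=3
Ev 4: PC=7 idx=1 pred=T actual=N -> ctr[1]=2
Ev 5: PC=7 idx=1 pred=T actual=T -> ctr[1]=3
Ev 6: PC=5 idx=1 pred=T actual=N -> ctr[1]=2
Ev 7: PC=7 idx=1 pred=T actual=T -> ctr[1]=3
Ev 8: PC=5 idx=1 pred=T actual=T -> ctr[1]=3
Ev 9: PC=7 idx=1 pred=T actual=T -> ctr[1]=3
Ev 10: PC=5 idx=1 pred=T actual=N -> ctr[1]=2
Ev 11: PC=5 idx=1 pred=T actual=T -> ctr[1]=3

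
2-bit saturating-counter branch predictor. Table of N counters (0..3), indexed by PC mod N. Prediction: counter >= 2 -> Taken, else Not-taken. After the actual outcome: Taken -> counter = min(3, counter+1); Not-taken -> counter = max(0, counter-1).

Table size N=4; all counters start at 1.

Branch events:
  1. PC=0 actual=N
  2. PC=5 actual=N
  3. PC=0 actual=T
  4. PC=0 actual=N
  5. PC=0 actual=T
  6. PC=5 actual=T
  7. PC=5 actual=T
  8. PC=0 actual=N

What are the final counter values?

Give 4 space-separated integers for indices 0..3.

Ev 1: PC=0 idx=0 pred=N actual=N -> ctr[0]=0
Ev 2: PC=5 idx=1 pred=N actual=N -> ctr[1]=0
Ev 3: PC=0 idx=0 pred=N actual=T -> ctr[0]=1
Ev 4: PC=0 idx=0 pred=N actual=N -> ctr[0]=0
Ev 5: PC=0 idx=0 pred=N actual=T -> ctr[0]=1
Ev 6: PC=5 idx=1 pred=N actual=T -> ctr[1]=1
Ev 7: PC=5 idx=1 pred=N actual=T -> ctr[1]=2
Ev 8: PC=0 idx=0 pred=N actual=N -> ctr[0]=0

Answer: 0 2 1 1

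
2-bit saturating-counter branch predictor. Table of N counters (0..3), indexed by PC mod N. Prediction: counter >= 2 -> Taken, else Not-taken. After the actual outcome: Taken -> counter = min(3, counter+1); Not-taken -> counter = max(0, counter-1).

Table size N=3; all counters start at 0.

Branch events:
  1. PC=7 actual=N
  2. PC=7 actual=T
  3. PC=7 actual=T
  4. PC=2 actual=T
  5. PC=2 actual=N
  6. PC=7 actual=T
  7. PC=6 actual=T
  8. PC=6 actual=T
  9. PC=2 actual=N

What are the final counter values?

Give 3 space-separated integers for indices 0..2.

Ev 1: PC=7 idx=1 pred=N actual=N -> ctr[1]=0
Ev 2: PC=7 idx=1 pred=N actual=T -> ctr[1]=1
Ev 3: PC=7 idx=1 pred=N actual=T -> ctr[1]=2
Ev 4: PC=2 idx=2 pred=N actual=T -> ctr[2]=1
Ev 5: PC=2 idx=2 pred=N actual=N -> ctr[2]=0
Ev 6: PC=7 idx=1 pred=T actual=T -> ctr[1]=3
Ev 7: PC=6 idx=0 pred=N actual=T -> ctr[0]=1
Ev 8: PC=6 idx=0 pred=N actual=T -> ctr[0]=2
Ev 9: PC=2 idx=2 pred=N actual=N -> ctr[2]=0

Answer: 2 3 0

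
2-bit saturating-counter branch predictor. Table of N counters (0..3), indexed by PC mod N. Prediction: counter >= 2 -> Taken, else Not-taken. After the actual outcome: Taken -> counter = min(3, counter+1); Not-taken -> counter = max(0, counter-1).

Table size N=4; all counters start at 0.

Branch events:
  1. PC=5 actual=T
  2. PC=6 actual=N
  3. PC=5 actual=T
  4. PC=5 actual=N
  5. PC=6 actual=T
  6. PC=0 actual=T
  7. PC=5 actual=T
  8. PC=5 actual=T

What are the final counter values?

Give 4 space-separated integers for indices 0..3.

Ev 1: PC=5 idx=1 pred=N actual=T -> ctr[1]=1
Ev 2: PC=6 idx=2 pred=N actual=N -> ctr[2]=0
Ev 3: PC=5 idx=1 pred=N actual=T -> ctr[1]=2
Ev 4: PC=5 idx=1 pred=T actual=N -> ctr[1]=1
Ev 5: PC=6 idx=2 pred=N actual=T -> ctr[2]=1
Ev 6: PC=0 idx=0 pred=N actual=T -> ctr[0]=1
Ev 7: PC=5 idx=1 pred=N actual=T -> ctr[1]=2
Ev 8: PC=5 idx=1 pred=T actual=T -> ctr[1]=3

Answer: 1 3 1 0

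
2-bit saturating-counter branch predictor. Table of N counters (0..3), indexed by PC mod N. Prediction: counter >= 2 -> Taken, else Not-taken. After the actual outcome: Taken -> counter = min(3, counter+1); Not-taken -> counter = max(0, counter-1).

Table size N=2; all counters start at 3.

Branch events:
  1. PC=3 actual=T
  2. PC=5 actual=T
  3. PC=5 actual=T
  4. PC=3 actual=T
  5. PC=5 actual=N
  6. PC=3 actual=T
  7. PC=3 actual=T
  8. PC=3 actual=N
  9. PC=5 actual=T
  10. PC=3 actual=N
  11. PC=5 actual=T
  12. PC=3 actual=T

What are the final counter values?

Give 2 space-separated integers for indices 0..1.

Answer: 3 3

Derivation:
Ev 1: PC=3 idx=1 pred=T actual=T -> ctr[1]=3
Ev 2: PC=5 idx=1 pred=T actual=T -> ctr[1]=3
Ev 3: PC=5 idx=1 pred=T actual=T -> ctr[1]=3
Ev 4: PC=3 idx=1 pred=T actual=T -> ctr[1]=3
Ev 5: PC=5 idx=1 pred=T actual=N -> ctr[1]=2
Ev 6: PC=3 idx=1 pred=T actual=T -> ctr[1]=3
Ev 7: PC=3 idx=1 pred=T actual=T -> ctr[1]=3
Ev 8: PC=3 idx=1 pred=T actual=N -> ctr[1]=2
Ev 9: PC=5 idx=1 pred=T actual=T -> ctr[1]=3
Ev 10: PC=3 idx=1 pred=T actual=N -> ctr[1]=2
Ev 11: PC=5 idx=1 pred=T actual=T -> ctr[1]=3
Ev 12: PC=3 idx=1 pred=T actual=T -> ctr[1]=3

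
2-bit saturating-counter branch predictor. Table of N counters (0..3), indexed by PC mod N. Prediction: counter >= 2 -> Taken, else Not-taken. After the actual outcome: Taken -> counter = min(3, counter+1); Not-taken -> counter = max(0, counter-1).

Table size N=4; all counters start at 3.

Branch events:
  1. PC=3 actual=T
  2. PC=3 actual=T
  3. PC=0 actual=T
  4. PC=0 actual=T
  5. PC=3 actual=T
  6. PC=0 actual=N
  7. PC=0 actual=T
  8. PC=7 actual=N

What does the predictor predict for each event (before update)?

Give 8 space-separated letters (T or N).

Answer: T T T T T T T T

Derivation:
Ev 1: PC=3 idx=3 pred=T actual=T -> ctr[3]=3
Ev 2: PC=3 idx=3 pred=T actual=T -> ctr[3]=3
Ev 3: PC=0 idx=0 pred=T actual=T -> ctr[0]=3
Ev 4: PC=0 idx=0 pred=T actual=T -> ctr[0]=3
Ev 5: PC=3 idx=3 pred=T actual=T -> ctr[3]=3
Ev 6: PC=0 idx=0 pred=T actual=N -> ctr[0]=2
Ev 7: PC=0 idx=0 pred=T actual=T -> ctr[0]=3
Ev 8: PC=7 idx=3 pred=T actual=N -> ctr[3]=2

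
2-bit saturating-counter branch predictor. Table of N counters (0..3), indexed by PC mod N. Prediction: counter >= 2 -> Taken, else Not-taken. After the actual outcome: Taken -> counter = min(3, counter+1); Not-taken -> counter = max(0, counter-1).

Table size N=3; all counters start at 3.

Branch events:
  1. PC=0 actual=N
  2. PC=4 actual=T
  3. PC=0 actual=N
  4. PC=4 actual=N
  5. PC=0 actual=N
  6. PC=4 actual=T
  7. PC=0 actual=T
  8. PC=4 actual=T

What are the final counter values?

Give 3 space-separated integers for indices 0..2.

Answer: 1 3 3

Derivation:
Ev 1: PC=0 idx=0 pred=T actual=N -> ctr[0]=2
Ev 2: PC=4 idx=1 pred=T actual=T -> ctr[1]=3
Ev 3: PC=0 idx=0 pred=T actual=N -> ctr[0]=1
Ev 4: PC=4 idx=1 pred=T actual=N -> ctr[1]=2
Ev 5: PC=0 idx=0 pred=N actual=N -> ctr[0]=0
Ev 6: PC=4 idx=1 pred=T actual=T -> ctr[1]=3
Ev 7: PC=0 idx=0 pred=N actual=T -> ctr[0]=1
Ev 8: PC=4 idx=1 pred=T actual=T -> ctr[1]=3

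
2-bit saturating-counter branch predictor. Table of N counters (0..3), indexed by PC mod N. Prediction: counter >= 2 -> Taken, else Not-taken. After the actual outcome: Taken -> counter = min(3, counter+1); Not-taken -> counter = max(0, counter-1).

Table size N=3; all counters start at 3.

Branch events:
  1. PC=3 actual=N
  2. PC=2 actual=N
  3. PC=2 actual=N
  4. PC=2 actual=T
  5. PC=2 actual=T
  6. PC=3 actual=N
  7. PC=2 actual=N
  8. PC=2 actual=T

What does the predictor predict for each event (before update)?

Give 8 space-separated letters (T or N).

Ev 1: PC=3 idx=0 pred=T actual=N -> ctr[0]=2
Ev 2: PC=2 idx=2 pred=T actual=N -> ctr[2]=2
Ev 3: PC=2 idx=2 pred=T actual=N -> ctr[2]=1
Ev 4: PC=2 idx=2 pred=N actual=T -> ctr[2]=2
Ev 5: PC=2 idx=2 pred=T actual=T -> ctr[2]=3
Ev 6: PC=3 idx=0 pred=T actual=N -> ctr[0]=1
Ev 7: PC=2 idx=2 pred=T actual=N -> ctr[2]=2
Ev 8: PC=2 idx=2 pred=T actual=T -> ctr[2]=3

Answer: T T T N T T T T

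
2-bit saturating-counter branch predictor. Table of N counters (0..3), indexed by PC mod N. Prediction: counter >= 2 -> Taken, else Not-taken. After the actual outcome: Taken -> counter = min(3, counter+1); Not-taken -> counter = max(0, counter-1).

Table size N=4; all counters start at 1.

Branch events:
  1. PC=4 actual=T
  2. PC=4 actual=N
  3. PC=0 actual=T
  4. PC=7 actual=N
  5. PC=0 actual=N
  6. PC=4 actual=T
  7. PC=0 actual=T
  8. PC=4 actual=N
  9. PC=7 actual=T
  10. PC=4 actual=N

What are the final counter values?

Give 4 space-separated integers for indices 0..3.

Answer: 1 1 1 1

Derivation:
Ev 1: PC=4 idx=0 pred=N actual=T -> ctr[0]=2
Ev 2: PC=4 idx=0 pred=T actual=N -> ctr[0]=1
Ev 3: PC=0 idx=0 pred=N actual=T -> ctr[0]=2
Ev 4: PC=7 idx=3 pred=N actual=N -> ctr[3]=0
Ev 5: PC=0 idx=0 pred=T actual=N -> ctr[0]=1
Ev 6: PC=4 idx=0 pred=N actual=T -> ctr[0]=2
Ev 7: PC=0 idx=0 pred=T actual=T -> ctr[0]=3
Ev 8: PC=4 idx=0 pred=T actual=N -> ctr[0]=2
Ev 9: PC=7 idx=3 pred=N actual=T -> ctr[3]=1
Ev 10: PC=4 idx=0 pred=T actual=N -> ctr[0]=1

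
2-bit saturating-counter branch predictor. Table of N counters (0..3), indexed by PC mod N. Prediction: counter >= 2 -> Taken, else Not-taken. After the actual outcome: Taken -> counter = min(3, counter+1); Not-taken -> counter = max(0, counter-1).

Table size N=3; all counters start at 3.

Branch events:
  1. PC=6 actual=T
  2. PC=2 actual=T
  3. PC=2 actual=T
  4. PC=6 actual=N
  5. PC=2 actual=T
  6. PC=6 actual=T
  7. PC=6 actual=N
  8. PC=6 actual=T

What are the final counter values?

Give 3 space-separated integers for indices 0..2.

Answer: 3 3 3

Derivation:
Ev 1: PC=6 idx=0 pred=T actual=T -> ctr[0]=3
Ev 2: PC=2 idx=2 pred=T actual=T -> ctr[2]=3
Ev 3: PC=2 idx=2 pred=T actual=T -> ctr[2]=3
Ev 4: PC=6 idx=0 pred=T actual=N -> ctr[0]=2
Ev 5: PC=2 idx=2 pred=T actual=T -> ctr[2]=3
Ev 6: PC=6 idx=0 pred=T actual=T -> ctr[0]=3
Ev 7: PC=6 idx=0 pred=T actual=N -> ctr[0]=2
Ev 8: PC=6 idx=0 pred=T actual=T -> ctr[0]=3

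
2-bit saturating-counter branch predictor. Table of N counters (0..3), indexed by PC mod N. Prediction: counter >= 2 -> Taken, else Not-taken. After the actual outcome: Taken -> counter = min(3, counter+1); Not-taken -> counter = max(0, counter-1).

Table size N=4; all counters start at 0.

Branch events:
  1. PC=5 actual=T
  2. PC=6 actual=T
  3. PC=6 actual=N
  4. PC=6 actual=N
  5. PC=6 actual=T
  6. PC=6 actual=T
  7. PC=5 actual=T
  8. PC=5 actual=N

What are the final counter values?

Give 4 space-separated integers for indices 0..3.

Ev 1: PC=5 idx=1 pred=N actual=T -> ctr[1]=1
Ev 2: PC=6 idx=2 pred=N actual=T -> ctr[2]=1
Ev 3: PC=6 idx=2 pred=N actual=N -> ctr[2]=0
Ev 4: PC=6 idx=2 pred=N actual=N -> ctr[2]=0
Ev 5: PC=6 idx=2 pred=N actual=T -> ctr[2]=1
Ev 6: PC=6 idx=2 pred=N actual=T -> ctr[2]=2
Ev 7: PC=5 idx=1 pred=N actual=T -> ctr[1]=2
Ev 8: PC=5 idx=1 pred=T actual=N -> ctr[1]=1

Answer: 0 1 2 0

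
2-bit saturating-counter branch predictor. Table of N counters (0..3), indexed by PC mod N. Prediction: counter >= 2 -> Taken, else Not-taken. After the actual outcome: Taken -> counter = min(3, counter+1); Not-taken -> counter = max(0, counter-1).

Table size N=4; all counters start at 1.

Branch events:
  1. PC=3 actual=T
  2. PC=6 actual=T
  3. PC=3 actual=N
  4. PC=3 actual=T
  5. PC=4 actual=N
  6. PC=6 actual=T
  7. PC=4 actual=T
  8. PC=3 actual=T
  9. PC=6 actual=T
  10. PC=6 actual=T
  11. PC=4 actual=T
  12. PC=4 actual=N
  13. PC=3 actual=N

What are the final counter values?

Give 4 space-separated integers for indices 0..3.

Ev 1: PC=3 idx=3 pred=N actual=T -> ctr[3]=2
Ev 2: PC=6 idx=2 pred=N actual=T -> ctr[2]=2
Ev 3: PC=3 idx=3 pred=T actual=N -> ctr[3]=1
Ev 4: PC=3 idx=3 pred=N actual=T -> ctr[3]=2
Ev 5: PC=4 idx=0 pred=N actual=N -> ctr[0]=0
Ev 6: PC=6 idx=2 pred=T actual=T -> ctr[2]=3
Ev 7: PC=4 idx=0 pred=N actual=T -> ctr[0]=1
Ev 8: PC=3 idx=3 pred=T actual=T -> ctr[3]=3
Ev 9: PC=6 idx=2 pred=T actual=T -> ctr[2]=3
Ev 10: PC=6 idx=2 pred=T actual=T -> ctr[2]=3
Ev 11: PC=4 idx=0 pred=N actual=T -> ctr[0]=2
Ev 12: PC=4 idx=0 pred=T actual=N -> ctr[0]=1
Ev 13: PC=3 idx=3 pred=T actual=N -> ctr[3]=2

Answer: 1 1 3 2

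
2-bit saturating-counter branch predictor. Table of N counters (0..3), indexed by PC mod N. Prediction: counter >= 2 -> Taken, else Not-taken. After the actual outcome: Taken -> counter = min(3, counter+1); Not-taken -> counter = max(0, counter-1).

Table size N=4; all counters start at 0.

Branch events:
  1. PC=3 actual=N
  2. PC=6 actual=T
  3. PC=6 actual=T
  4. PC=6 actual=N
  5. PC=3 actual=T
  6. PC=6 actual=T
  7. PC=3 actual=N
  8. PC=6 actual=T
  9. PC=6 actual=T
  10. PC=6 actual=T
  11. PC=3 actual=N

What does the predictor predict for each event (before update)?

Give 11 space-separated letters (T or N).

Ev 1: PC=3 idx=3 pred=N actual=N -> ctr[3]=0
Ev 2: PC=6 idx=2 pred=N actual=T -> ctr[2]=1
Ev 3: PC=6 idx=2 pred=N actual=T -> ctr[2]=2
Ev 4: PC=6 idx=2 pred=T actual=N -> ctr[2]=1
Ev 5: PC=3 idx=3 pred=N actual=T -> ctr[3]=1
Ev 6: PC=6 idx=2 pred=N actual=T -> ctr[2]=2
Ev 7: PC=3 idx=3 pred=N actual=N -> ctr[3]=0
Ev 8: PC=6 idx=2 pred=T actual=T -> ctr[2]=3
Ev 9: PC=6 idx=2 pred=T actual=T -> ctr[2]=3
Ev 10: PC=6 idx=2 pred=T actual=T -> ctr[2]=3
Ev 11: PC=3 idx=3 pred=N actual=N -> ctr[3]=0

Answer: N N N T N N N T T T N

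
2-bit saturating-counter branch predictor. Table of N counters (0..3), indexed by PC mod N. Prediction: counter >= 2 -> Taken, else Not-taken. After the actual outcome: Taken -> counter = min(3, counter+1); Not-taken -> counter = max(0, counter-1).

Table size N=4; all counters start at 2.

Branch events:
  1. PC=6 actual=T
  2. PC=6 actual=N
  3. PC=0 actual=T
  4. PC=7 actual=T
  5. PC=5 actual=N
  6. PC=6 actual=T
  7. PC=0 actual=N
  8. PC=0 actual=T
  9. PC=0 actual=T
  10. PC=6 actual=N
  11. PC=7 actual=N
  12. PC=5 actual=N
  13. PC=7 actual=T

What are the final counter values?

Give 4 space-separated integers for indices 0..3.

Ev 1: PC=6 idx=2 pred=T actual=T -> ctr[2]=3
Ev 2: PC=6 idx=2 pred=T actual=N -> ctr[2]=2
Ev 3: PC=0 idx=0 pred=T actual=T -> ctr[0]=3
Ev 4: PC=7 idx=3 pred=T actual=T -> ctr[3]=3
Ev 5: PC=5 idx=1 pred=T actual=N -> ctr[1]=1
Ev 6: PC=6 idx=2 pred=T actual=T -> ctr[2]=3
Ev 7: PC=0 idx=0 pred=T actual=N -> ctr[0]=2
Ev 8: PC=0 idx=0 pred=T actual=T -> ctr[0]=3
Ev 9: PC=0 idx=0 pred=T actual=T -> ctr[0]=3
Ev 10: PC=6 idx=2 pred=T actual=N -> ctr[2]=2
Ev 11: PC=7 idx=3 pred=T actual=N -> ctr[3]=2
Ev 12: PC=5 idx=1 pred=N actual=N -> ctr[1]=0
Ev 13: PC=7 idx=3 pred=T actual=T -> ctr[3]=3

Answer: 3 0 2 3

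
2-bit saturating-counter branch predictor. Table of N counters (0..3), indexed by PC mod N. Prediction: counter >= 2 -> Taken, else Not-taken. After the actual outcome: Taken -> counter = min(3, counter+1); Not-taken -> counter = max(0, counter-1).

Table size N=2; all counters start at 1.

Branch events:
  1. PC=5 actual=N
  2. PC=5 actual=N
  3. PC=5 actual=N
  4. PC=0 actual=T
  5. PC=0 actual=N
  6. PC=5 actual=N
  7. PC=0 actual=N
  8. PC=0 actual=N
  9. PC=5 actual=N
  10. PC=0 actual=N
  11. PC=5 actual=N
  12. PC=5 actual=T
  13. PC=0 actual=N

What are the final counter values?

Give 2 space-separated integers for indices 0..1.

Ev 1: PC=5 idx=1 pred=N actual=N -> ctr[1]=0
Ev 2: PC=5 idx=1 pred=N actual=N -> ctr[1]=0
Ev 3: PC=5 idx=1 pred=N actual=N -> ctr[1]=0
Ev 4: PC=0 idx=0 pred=N actual=T -> ctr[0]=2
Ev 5: PC=0 idx=0 pred=T actual=N -> ctr[0]=1
Ev 6: PC=5 idx=1 pred=N actual=N -> ctr[1]=0
Ev 7: PC=0 idx=0 pred=N actual=N -> ctr[0]=0
Ev 8: PC=0 idx=0 pred=N actual=N -> ctr[0]=0
Ev 9: PC=5 idx=1 pred=N actual=N -> ctr[1]=0
Ev 10: PC=0 idx=0 pred=N actual=N -> ctr[0]=0
Ev 11: PC=5 idx=1 pred=N actual=N -> ctr[1]=0
Ev 12: PC=5 idx=1 pred=N actual=T -> ctr[1]=1
Ev 13: PC=0 idx=0 pred=N actual=N -> ctr[0]=0

Answer: 0 1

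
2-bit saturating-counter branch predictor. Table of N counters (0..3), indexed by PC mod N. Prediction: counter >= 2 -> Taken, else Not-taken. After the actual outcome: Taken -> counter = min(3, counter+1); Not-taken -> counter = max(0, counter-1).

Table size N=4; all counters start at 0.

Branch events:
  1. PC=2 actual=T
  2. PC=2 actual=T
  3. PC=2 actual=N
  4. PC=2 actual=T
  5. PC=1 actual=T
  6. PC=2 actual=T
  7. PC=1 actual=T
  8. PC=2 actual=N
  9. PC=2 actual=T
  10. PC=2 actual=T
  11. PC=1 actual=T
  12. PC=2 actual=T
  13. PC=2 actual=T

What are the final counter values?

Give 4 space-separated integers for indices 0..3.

Ev 1: PC=2 idx=2 pred=N actual=T -> ctr[2]=1
Ev 2: PC=2 idx=2 pred=N actual=T -> ctr[2]=2
Ev 3: PC=2 idx=2 pred=T actual=N -> ctr[2]=1
Ev 4: PC=2 idx=2 pred=N actual=T -> ctr[2]=2
Ev 5: PC=1 idx=1 pred=N actual=T -> ctr[1]=1
Ev 6: PC=2 idx=2 pred=T actual=T -> ctr[2]=3
Ev 7: PC=1 idx=1 pred=N actual=T -> ctr[1]=2
Ev 8: PC=2 idx=2 pred=T actual=N -> ctr[2]=2
Ev 9: PC=2 idx=2 pred=T actual=T -> ctr[2]=3
Ev 10: PC=2 idx=2 pred=T actual=T -> ctr[2]=3
Ev 11: PC=1 idx=1 pred=T actual=T -> ctr[1]=3
Ev 12: PC=2 idx=2 pred=T actual=T -> ctr[2]=3
Ev 13: PC=2 idx=2 pred=T actual=T -> ctr[2]=3

Answer: 0 3 3 0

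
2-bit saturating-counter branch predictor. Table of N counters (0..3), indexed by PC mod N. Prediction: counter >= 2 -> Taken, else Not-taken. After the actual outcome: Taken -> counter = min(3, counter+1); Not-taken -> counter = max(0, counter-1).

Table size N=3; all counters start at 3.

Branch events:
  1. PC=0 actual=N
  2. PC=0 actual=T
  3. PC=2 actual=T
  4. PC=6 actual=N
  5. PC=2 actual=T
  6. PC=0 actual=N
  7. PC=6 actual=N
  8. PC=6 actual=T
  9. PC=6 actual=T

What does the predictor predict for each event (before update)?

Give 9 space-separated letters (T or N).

Answer: T T T T T T N N N

Derivation:
Ev 1: PC=0 idx=0 pred=T actual=N -> ctr[0]=2
Ev 2: PC=0 idx=0 pred=T actual=T -> ctr[0]=3
Ev 3: PC=2 idx=2 pred=T actual=T -> ctr[2]=3
Ev 4: PC=6 idx=0 pred=T actual=N -> ctr[0]=2
Ev 5: PC=2 idx=2 pred=T actual=T -> ctr[2]=3
Ev 6: PC=0 idx=0 pred=T actual=N -> ctr[0]=1
Ev 7: PC=6 idx=0 pred=N actual=N -> ctr[0]=0
Ev 8: PC=6 idx=0 pred=N actual=T -> ctr[0]=1
Ev 9: PC=6 idx=0 pred=N actual=T -> ctr[0]=2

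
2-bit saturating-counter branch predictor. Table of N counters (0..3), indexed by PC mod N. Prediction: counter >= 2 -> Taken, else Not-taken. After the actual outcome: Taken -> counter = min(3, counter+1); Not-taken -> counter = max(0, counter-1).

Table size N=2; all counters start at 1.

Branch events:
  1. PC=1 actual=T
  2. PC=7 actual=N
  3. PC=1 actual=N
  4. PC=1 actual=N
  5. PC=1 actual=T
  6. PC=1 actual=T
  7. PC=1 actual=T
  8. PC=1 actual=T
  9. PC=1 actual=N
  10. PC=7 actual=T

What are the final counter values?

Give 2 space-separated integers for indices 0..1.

Ev 1: PC=1 idx=1 pred=N actual=T -> ctr[1]=2
Ev 2: PC=7 idx=1 pred=T actual=N -> ctr[1]=1
Ev 3: PC=1 idx=1 pred=N actual=N -> ctr[1]=0
Ev 4: PC=1 idx=1 pred=N actual=N -> ctr[1]=0
Ev 5: PC=1 idx=1 pred=N actual=T -> ctr[1]=1
Ev 6: PC=1 idx=1 pred=N actual=T -> ctr[1]=2
Ev 7: PC=1 idx=1 pred=T actual=T -> ctr[1]=3
Ev 8: PC=1 idx=1 pred=T actual=T -> ctr[1]=3
Ev 9: PC=1 idx=1 pred=T actual=N -> ctr[1]=2
Ev 10: PC=7 idx=1 pred=T actual=T -> ctr[1]=3

Answer: 1 3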